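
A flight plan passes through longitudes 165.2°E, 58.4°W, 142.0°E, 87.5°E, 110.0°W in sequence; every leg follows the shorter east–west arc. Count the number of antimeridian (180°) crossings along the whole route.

Leg 1: +165.2° → -58.4°, shortest Δλ = 136.4° (east) — crosses 180°.
Leg 2: -58.4° → +142.0°, shortest Δλ = -159.6° (west) — crosses 180°.
Leg 3: +142.0° → +87.5°, shortest Δλ = -54.5° (west) — does not cross 180°.
Leg 4: +87.5° → -110.0°, shortest Δλ = 162.5° (east) — crosses 180°.
Total crossings: 3.

3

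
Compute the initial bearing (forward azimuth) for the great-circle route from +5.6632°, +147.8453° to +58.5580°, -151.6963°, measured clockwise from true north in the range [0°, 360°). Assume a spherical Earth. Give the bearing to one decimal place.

Δλ = -151.6963 − 147.8453 = -299.5416°; wrapped into (−180°, 180°]: 60.4584°.
θ = atan2( sin Δλ · cos φ₂ , cos φ₁ · sin φ₂ − sin φ₁ · cos φ₂ · cos Δλ )
  = atan2(0.45382, 0.82362) = 28.855° → normalised to [0°, 360°): 28.855°.

28.9°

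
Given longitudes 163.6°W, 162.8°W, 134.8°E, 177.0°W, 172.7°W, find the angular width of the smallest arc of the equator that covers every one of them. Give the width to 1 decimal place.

Sort the longitudes: -177.0°, -172.7°, -163.6°, -162.8°, +134.8°.
Eastward gaps between consecutive values (wrapping around): 4.3°, 9.1°, 0.8°, 297.6°, 48.2°.
Largest gap = 297.6° ⇒ minimal covering band is its complement: 360° − 297.6° = 62.4°.
Band runs from +134.8° eastward to -162.8°, crossing the antimeridian.

62.4°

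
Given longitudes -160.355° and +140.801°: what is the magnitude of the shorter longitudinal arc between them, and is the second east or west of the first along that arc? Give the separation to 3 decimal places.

58.844° west

Raw difference: 140.801 − -160.355 = 301.156°.
Normalise into (−180°, 180°]: 301.156° − 360° = -58.844°.
Negative ⇒ the second point lies to the west; separation 58.844°.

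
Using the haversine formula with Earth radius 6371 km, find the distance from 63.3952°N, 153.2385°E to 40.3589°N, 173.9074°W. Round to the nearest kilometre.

Δλ = -173.9074 − 153.2385 = -327.1459°; wrapped into (−180°, 180°]: 32.8541°.
Δφ = 40.3589 − 63.3952 = -23.0363°.
a = sin²(Δφ/2) + cos φ₁ · cos φ₂ · sin²(Δλ/2) = 0.067162.
c = 2·atan2(√a, √(1−a)) = 0.52430 rad → d = 6371·c ≈ 3340.30 km.

3340 km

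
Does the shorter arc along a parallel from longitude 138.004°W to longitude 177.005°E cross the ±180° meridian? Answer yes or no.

Naïve |177.005 − -138.004| = 315.009° > 180°, so the shorter arc goes the other way round — across 180°.
Signed shortest Δλ = ((177.005 − -138.004 + 180) mod 360) − 180 = -44.991°.
Going west by 44.991° from -138.004° passes through 180° before reaching +177.005°.

Yes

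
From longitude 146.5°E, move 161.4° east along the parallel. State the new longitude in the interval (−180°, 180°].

Start at +146.5°; shift +161.4° → +307.9°.
+307.9° lies outside (−180°, 180°]; subtract 360° → -52.1°.

52.1°W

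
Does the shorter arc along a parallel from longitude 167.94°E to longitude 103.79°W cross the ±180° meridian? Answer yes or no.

Naïve |-103.79 − 167.94| = 271.73° > 180°, so the shorter arc goes the other way round — across 180°.
Signed shortest Δλ = ((-103.79 − 167.94 + 180) mod 360) − 180 = 88.27°.
Going east by 88.27° from +167.94° passes through 180° before reaching -103.79°.

Yes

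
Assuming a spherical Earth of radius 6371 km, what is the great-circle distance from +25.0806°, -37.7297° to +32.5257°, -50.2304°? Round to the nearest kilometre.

Δλ = -50.2304 − -37.7297 = -12.5007°.
Δφ = 32.5257 − 25.0806 = 7.4451°.
a = sin²(Δφ/2) + cos φ₁ · cos φ₂ · sin²(Δλ/2) = 0.013267.
c = 2·atan2(√a, √(1−a)) = 0.23088 rad → d = 6371·c ≈ 1470.92 km.

1471 km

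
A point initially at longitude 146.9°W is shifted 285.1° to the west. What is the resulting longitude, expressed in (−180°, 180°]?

Start at -146.9°; shift −285.1° → -432.0°.
-432.0° lies outside (−180°, 180°]; add 360° → -72.0°.

72.0°W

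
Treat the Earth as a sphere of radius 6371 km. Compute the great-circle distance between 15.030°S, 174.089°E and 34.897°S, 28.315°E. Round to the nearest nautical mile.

Δλ = 28.315 − 174.089 = -145.774°.
Δφ = -34.897 − -15.030 = -19.867°.
a = sin²(Δφ/2) + cos φ₁ · cos φ₂ · sin²(Δλ/2) = 0.753294.
c = 2·atan2(√a, √(1−a)) = 2.10202 rad → d = 6371·c ≈ 13391.96 km ≈ 7231.08 nmi.

7231 nmi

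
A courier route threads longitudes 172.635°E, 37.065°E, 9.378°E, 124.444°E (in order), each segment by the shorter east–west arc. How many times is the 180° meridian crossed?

0

Leg 1: +172.635° → +37.065°, shortest Δλ = -135.57° (west) — does not cross 180°.
Leg 2: +37.065° → +9.378°, shortest Δλ = -27.687° (west) — does not cross 180°.
Leg 3: +9.378° → +124.444°, shortest Δλ = 115.066° (east) — does not cross 180°.
Total crossings: 0.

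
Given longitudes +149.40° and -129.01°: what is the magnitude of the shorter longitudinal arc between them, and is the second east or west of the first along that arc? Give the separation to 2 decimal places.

81.59° east

Raw difference: -129.01 − 149.40 = -278.41°.
Normalise into (−180°, 180°]: -278.41° + 360° = 81.59°.
Positive ⇒ the second point lies to the east; separation 81.59°.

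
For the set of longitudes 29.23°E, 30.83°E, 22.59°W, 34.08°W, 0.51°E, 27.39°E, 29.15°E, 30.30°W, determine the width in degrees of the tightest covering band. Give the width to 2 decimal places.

64.91°

Sort the longitudes: -34.08°, -30.30°, -22.59°, +0.51°, +27.39°, +29.15°, +29.23°, +30.83°.
Eastward gaps between consecutive values (wrapping around): 3.78°, 7.71°, 23.10°, 26.88°, 1.76°, 0.08°, 1.60°, 295.09°.
Largest gap = 295.09° ⇒ minimal covering band is its complement: 360° − 295.09° = 64.91°.
Band runs from -34.08° eastward to +30.83°.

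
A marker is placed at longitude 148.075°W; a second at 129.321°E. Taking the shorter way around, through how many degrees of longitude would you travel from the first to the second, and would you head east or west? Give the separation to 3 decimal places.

Raw difference: 129.321 − -148.075 = 277.396°.
Normalise into (−180°, 180°]: 277.396° − 360° = -82.604°.
Negative ⇒ the second point lies to the west; separation 82.604°.

82.604° west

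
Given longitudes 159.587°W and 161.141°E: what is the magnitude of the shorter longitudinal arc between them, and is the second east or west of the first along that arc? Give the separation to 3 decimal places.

Raw difference: 161.141 − -159.587 = 320.728°.
Normalise into (−180°, 180°]: 320.728° − 360° = -39.272°.
Negative ⇒ the second point lies to the west; separation 39.272°.

39.272° west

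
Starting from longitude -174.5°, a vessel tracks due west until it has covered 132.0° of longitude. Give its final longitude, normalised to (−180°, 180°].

Start at -174.5°; shift −132.0° → -306.5°.
-306.5° lies outside (−180°, 180°]; add 360° → +53.5°.

+53.5°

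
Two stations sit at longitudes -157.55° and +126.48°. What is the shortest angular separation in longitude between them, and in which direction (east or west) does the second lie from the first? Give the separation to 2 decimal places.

75.97° west

Raw difference: 126.48 − -157.55 = 284.03°.
Normalise into (−180°, 180°]: 284.03° − 360° = -75.97°.
Negative ⇒ the second point lies to the west; separation 75.97°.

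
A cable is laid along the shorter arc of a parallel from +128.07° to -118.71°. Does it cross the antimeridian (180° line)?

Yes

Naïve |-118.71 − 128.07| = 246.78° > 180°, so the shorter arc goes the other way round — across 180°.
Signed shortest Δλ = ((-118.71 − 128.07 + 180) mod 360) − 180 = 113.22°.
Going east by 113.22° from +128.07° passes through 180° before reaching -118.71°.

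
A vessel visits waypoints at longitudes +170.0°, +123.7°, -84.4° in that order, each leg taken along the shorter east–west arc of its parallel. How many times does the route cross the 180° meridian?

Leg 1: +170.0° → +123.7°, shortest Δλ = -46.3° (west) — does not cross 180°.
Leg 2: +123.7° → -84.4°, shortest Δλ = 151.9° (east) — crosses 180°.
Total crossings: 1.

1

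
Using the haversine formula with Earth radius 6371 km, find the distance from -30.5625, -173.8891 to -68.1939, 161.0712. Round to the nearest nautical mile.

2424 nmi

Δλ = 161.0712 − -173.8891 = 334.9603°; wrapped into (−180°, 180°]: -25.0397°.
Δφ = -68.1939 − -30.5625 = -37.6314°.
a = sin²(Δφ/2) + cos φ₁ · cos φ₂ · sin²(Δλ/2) = 0.119054.
c = 2·atan2(√a, √(1−a)) = 0.70457 rad → d = 6371·c ≈ 4488.79 km ≈ 2423.75 nmi.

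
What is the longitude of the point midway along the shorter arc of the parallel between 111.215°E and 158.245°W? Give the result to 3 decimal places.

156.485°E

Signed shortest Δλ from +111.215° to -158.245° is +90.540°.
Midpoint longitude = +111.215° + (+90.540°)/2 = +111.215° + 45.270° = +156.485°.
(The naïve average (+111.215 + -158.245)/2 = -23.515° is on the wrong side of the globe.)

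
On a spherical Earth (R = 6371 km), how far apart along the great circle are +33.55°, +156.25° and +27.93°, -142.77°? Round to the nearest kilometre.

Δλ = -142.77 − 156.25 = -299.02°; wrapped into (−180°, 180°]: 60.98°.
Δφ = 27.93 − 33.55 = -5.62°.
a = sin²(Δφ/2) + cos φ₁ · cos φ₂ · sin²(Δλ/2) = 0.191966.
c = 2·atan2(√a, √(1−a)) = 0.90705 rad → d = 6371·c ≈ 5778.85 km.

5779 km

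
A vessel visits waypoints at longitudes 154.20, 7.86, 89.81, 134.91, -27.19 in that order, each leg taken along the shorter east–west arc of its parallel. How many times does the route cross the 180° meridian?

Leg 1: +154.20° → +7.86°, shortest Δλ = -146.34° (west) — does not cross 180°.
Leg 2: +7.86° → +89.81°, shortest Δλ = 81.95° (east) — does not cross 180°.
Leg 3: +89.81° → +134.91°, shortest Δλ = 45.1° (east) — does not cross 180°.
Leg 4: +134.91° → -27.19°, shortest Δλ = -162.1° (west) — does not cross 180°.
Total crossings: 0.

0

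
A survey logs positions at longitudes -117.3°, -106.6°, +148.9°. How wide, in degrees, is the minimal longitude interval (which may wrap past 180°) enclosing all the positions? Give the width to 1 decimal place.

104.5°

Sort the longitudes: -117.3°, -106.6°, +148.9°.
Eastward gaps between consecutive values (wrapping around): 10.7°, 255.5°, 93.8°.
Largest gap = 255.5° ⇒ minimal covering band is its complement: 360° − 255.5° = 104.5°.
Band runs from +148.9° eastward to -106.6°, crossing the antimeridian.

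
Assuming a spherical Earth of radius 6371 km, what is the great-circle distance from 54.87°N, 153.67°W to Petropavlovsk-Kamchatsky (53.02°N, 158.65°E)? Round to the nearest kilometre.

Δλ = 158.65 − -153.67 = 312.32°; wrapped into (−180°, 180°]: -47.68°.
Δφ = 53.02 − 54.87 = -1.85°.
a = sin²(Δφ/2) + cos φ₁ · cos φ₂ · sin²(Δλ/2) = 0.056808.
c = 2·atan2(√a, √(1−a)) = 0.48132 rad → d = 6371·c ≈ 3066.51 km.

3067 km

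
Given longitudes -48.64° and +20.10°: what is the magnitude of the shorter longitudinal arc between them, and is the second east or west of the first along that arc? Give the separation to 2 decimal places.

Raw difference: 20.10 − -48.64 = 68.74°.
Normalise into (−180°, 180°]: 68.74° stays 68.74°.
Positive ⇒ the second point lies to the east; separation 68.74°.

68.74° east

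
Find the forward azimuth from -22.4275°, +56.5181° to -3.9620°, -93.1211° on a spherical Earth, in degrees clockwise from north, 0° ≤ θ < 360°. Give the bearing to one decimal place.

232.1°

Δλ = -93.1211 − 56.5181 = -149.6392°.
θ = atan2( sin Δλ · cos φ₂ , cos φ₁ · sin φ₂ − sin φ₁ · cos φ₂ · cos Δλ )
  = atan2(-0.50424, -0.39228) = -127.881° → normalised to [0°, 360°): 232.119°.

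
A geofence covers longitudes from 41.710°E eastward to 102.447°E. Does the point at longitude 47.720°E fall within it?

Yes

Band width going east from +41.710° to +102.447°: ((102.447 − 41.710) mod 360) = 60.737°.
Offset of +47.720° east of the west edge: ((47.720 − 41.710) mod 360) = 6.010°.
6.010° ≤ 60.737° ⇒ inside.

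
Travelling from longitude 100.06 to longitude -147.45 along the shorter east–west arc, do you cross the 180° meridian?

Naïve |-147.45 − 100.06| = 247.51° > 180°, so the shorter arc goes the other way round — across 180°.
Signed shortest Δλ = ((-147.45 − 100.06 + 180) mod 360) − 180 = 112.49°.
Going east by 112.49° from +100.06° passes through 180° before reaching -147.45°.

Yes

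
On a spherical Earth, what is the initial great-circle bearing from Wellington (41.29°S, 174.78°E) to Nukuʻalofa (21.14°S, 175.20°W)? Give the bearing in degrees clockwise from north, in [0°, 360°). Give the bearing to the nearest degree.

26°

Δλ = -175.20 − 174.78 = -349.98°; wrapped into (−180°, 180°]: 10.02°.
θ = atan2( sin Δλ · cos φ₂ , cos φ₁ · sin φ₂ − sin φ₁ · cos φ₂ · cos Δλ )
  = atan2(0.16228, 0.33509) = 25.841° → normalised to [0°, 360°): 25.841°.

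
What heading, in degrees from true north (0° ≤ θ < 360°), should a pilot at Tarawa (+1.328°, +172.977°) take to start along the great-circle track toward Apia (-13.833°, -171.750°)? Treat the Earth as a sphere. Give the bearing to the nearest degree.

Δλ = -171.750 − 172.977 = -344.727°; wrapped into (−180°, 180°]: 15.273°.
θ = atan2( sin Δλ · cos φ₂ , cos φ₁ · sin φ₂ − sin φ₁ · cos φ₂ · cos Δλ )
  = atan2(0.25578, -0.26074) = 135.550° → normalised to [0°, 360°): 135.550°.

136°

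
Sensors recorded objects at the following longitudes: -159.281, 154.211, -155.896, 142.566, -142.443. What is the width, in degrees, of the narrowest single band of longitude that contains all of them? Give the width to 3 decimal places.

Sort the longitudes: -159.281°, -155.896°, -142.443°, +142.566°, +154.211°.
Eastward gaps between consecutive values (wrapping around): 3.385°, 13.453°, 285.009°, 11.645°, 46.508°.
Largest gap = 285.009° ⇒ minimal covering band is its complement: 360° − 285.009° = 74.991°.
Band runs from +142.566° eastward to -142.443°, crossing the antimeridian.

74.991°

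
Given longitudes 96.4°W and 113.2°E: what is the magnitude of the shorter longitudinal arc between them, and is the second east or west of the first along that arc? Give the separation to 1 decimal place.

Raw difference: 113.2 − -96.4 = 209.6°.
Normalise into (−180°, 180°]: 209.6° − 360° = -150.4°.
Negative ⇒ the second point lies to the west; separation 150.4°.

150.4° west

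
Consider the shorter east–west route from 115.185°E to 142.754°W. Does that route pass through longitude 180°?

Naïve |-142.754 − 115.185| = 257.939° > 180°, so the shorter arc goes the other way round — across 180°.
Signed shortest Δλ = ((-142.754 − 115.185 + 180) mod 360) − 180 = 102.061°.
Going east by 102.061° from +115.185° passes through 180° before reaching -142.754°.

Yes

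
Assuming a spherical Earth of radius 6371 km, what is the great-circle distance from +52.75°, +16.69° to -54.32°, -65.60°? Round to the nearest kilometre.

14101 km

Δλ = -65.60 − 16.69 = -82.29°.
Δφ = -54.32 − 52.75 = -107.07°.
a = sin²(Δφ/2) + cos φ₁ · cos φ₂ · sin²(Δλ/2) = 0.799609.
c = 2·atan2(√a, √(1−a)) = 2.21332 rad → d = 6371·c ≈ 14101.07 km.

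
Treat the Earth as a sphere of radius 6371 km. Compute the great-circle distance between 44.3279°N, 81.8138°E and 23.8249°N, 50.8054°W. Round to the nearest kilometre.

11037 km

Δλ = -50.8054 − 81.8138 = -132.6192°.
Δφ = 23.8249 − 44.3279 = -20.5030°.
a = sin²(Δφ/2) + cos φ₁ · cos φ₂ · sin²(Δλ/2) = 0.580422.
c = 2·atan2(√a, √(1−a)) = 1.73234 rad → d = 6371·c ≈ 11036.75 km.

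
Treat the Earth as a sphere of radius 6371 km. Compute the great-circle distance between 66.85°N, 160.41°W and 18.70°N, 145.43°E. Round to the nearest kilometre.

6577 km

Δλ = 145.43 − -160.41 = 305.84°; wrapped into (−180°, 180°]: -54.16°.
Δφ = 18.70 − 66.85 = -48.15°.
a = sin²(Δφ/2) + cos φ₁ · cos φ₂ · sin²(Δλ/2) = 0.243581.
c = 2·atan2(√a, √(1−a)) = 1.03231 rad → d = 6371·c ≈ 6576.84 km.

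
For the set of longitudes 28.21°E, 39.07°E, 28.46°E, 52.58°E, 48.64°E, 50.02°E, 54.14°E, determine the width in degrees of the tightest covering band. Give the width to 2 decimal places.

Sort the longitudes: +28.21°, +28.46°, +39.07°, +48.64°, +50.02°, +52.58°, +54.14°.
Eastward gaps between consecutive values (wrapping around): 0.25°, 10.61°, 9.57°, 1.38°, 2.56°, 1.56°, 334.07°.
Largest gap = 334.07° ⇒ minimal covering band is its complement: 360° − 334.07° = 25.93°.
Band runs from +28.21° eastward to +54.14°.

25.93°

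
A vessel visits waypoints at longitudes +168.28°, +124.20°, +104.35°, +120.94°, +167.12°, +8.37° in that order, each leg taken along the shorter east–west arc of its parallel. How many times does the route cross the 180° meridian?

0

Leg 1: +168.28° → +124.20°, shortest Δλ = -44.08° (west) — does not cross 180°.
Leg 2: +124.20° → +104.35°, shortest Δλ = -19.85° (west) — does not cross 180°.
Leg 3: +104.35° → +120.94°, shortest Δλ = 16.59° (east) — does not cross 180°.
Leg 4: +120.94° → +167.12°, shortest Δλ = 46.18° (east) — does not cross 180°.
Leg 5: +167.12° → +8.37°, shortest Δλ = -158.75° (west) — does not cross 180°.
Total crossings: 0.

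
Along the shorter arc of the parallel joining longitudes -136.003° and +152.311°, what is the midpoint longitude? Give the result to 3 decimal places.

Signed shortest Δλ from -136.003° to +152.311° is -71.686°.
Midpoint longitude = -136.003° + (-71.686°)/2 = -136.003° − 35.843° = -171.846°.
(The naïve average (-136.003 + +152.311)/2 = 8.154° is on the wrong side of the globe.)

-171.846°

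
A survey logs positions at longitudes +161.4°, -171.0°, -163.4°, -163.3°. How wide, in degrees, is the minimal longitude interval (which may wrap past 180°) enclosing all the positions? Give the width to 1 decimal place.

Sort the longitudes: -171.0°, -163.4°, -163.3°, +161.4°.
Eastward gaps between consecutive values (wrapping around): 7.6°, 0.1°, 324.7°, 27.6°.
Largest gap = 324.7° ⇒ minimal covering band is its complement: 360° − 324.7° = 35.3°.
Band runs from +161.4° eastward to -163.3°, crossing the antimeridian.

35.3°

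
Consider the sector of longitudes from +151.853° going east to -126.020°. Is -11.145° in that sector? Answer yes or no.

No

Band width going east from +151.853° to -126.020°: ((-126.020 − 151.853) mod 360) = 82.127°.
Offset of -11.145° east of the west edge: ((-11.145 − 151.853) mod 360) = 197.002°.
197.002° > 82.127° ⇒ outside.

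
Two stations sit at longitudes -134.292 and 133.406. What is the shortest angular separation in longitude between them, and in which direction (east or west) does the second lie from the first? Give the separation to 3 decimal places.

92.302° west

Raw difference: 133.406 − -134.292 = 267.698°.
Normalise into (−180°, 180°]: 267.698° − 360° = -92.302°.
Negative ⇒ the second point lies to the west; separation 92.302°.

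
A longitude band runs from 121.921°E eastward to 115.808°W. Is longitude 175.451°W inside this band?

Band width going east from +121.921° to -115.808°: ((-115.808 − 121.921) mod 360) = 122.271°.
Offset of -175.451° east of the west edge: ((-175.451 − 121.921) mod 360) = 62.628°.
62.628° ≤ 122.271° ⇒ inside.

Yes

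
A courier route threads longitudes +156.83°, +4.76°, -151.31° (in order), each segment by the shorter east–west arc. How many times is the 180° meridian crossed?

Leg 1: +156.83° → +4.76°, shortest Δλ = -152.07° (west) — does not cross 180°.
Leg 2: +4.76° → -151.31°, shortest Δλ = -156.07° (west) — does not cross 180°.
Total crossings: 0.

0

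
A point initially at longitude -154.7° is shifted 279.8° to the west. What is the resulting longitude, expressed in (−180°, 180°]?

-74.5°

Start at -154.7°; shift −279.8° → -434.5°.
-434.5° lies outside (−180°, 180°]; add 360° → -74.5°.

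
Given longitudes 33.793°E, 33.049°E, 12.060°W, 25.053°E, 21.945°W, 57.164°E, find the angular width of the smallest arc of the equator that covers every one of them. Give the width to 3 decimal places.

79.109°

Sort the longitudes: -21.945°, -12.060°, +25.053°, +33.049°, +33.793°, +57.164°.
Eastward gaps between consecutive values (wrapping around): 9.885°, 37.113°, 7.996°, 0.744°, 23.371°, 280.891°.
Largest gap = 280.891° ⇒ minimal covering band is its complement: 360° − 280.891° = 79.109°.
Band runs from -21.945° eastward to +57.164°.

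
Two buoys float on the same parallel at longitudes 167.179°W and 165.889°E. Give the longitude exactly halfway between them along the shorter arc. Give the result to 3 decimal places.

Signed shortest Δλ from -167.179° to +165.889° is -26.932°.
Midpoint longitude = -167.179° + (-26.932°)/2 = -167.179° − 13.466° = -180.645°.
Normalise into (−180°, 180°]: +179.355°.
(The naïve average (-167.179 + +165.889)/2 = -0.645° is on the wrong side of the globe.)

179.355°E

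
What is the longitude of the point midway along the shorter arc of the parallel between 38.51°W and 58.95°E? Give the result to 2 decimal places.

Signed shortest Δλ from -38.51° to +58.95° is +97.46°.
Midpoint longitude = -38.51° + (+97.46°)/2 = -38.51° + 48.73° = +10.22°.

10.22°E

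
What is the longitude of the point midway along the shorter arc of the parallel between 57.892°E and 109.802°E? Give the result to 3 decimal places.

83.847°E

Signed shortest Δλ from +57.892° to +109.802° is +51.910°.
Midpoint longitude = +57.892° + (+51.910°)/2 = +57.892° + 25.955° = +83.847°.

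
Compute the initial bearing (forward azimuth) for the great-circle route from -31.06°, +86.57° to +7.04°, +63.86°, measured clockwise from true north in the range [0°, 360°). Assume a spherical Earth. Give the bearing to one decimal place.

326.4°

Δλ = 63.86 − 86.57 = -22.71°.
θ = atan2( sin Δλ · cos φ₂ , cos φ₁ · sin φ₂ − sin φ₁ · cos φ₂ · cos Δλ )
  = atan2(-0.38316, 0.57734) = -33.571° → normalised to [0°, 360°): 326.429°.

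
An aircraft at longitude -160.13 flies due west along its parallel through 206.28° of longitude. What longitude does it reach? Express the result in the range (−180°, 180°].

-6.41°

Start at -160.13°; shift −206.28° → -366.41°.
-366.41° lies outside (−180°, 180°]; add 360° → -6.41°.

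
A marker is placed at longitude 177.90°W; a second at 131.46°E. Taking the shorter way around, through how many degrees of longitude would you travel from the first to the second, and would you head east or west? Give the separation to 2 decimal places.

Raw difference: 131.46 − -177.90 = 309.36°.
Normalise into (−180°, 180°]: 309.36° − 360° = -50.64°.
Negative ⇒ the second point lies to the west; separation 50.64°.

50.64° west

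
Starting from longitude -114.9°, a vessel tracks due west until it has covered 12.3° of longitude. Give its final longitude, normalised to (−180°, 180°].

-127.2°

Start at -114.9°; shift −12.3° → -127.2°.
-127.2° already lies in (−180°, 180°].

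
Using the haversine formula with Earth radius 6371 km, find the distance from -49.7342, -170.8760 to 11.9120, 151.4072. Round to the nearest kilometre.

Δλ = 151.4072 − -170.8760 = 322.2832°; wrapped into (−180°, 180°]: -37.7168°.
Δφ = 11.9120 − -49.7342 = 61.6462°.
a = sin²(Δφ/2) + cos φ₁ · cos φ₂ · sin²(Δλ/2) = 0.328616.
c = 2·atan2(√a, √(1−a)) = 1.22093 rad → d = 6371·c ≈ 7778.58 km.

7779 km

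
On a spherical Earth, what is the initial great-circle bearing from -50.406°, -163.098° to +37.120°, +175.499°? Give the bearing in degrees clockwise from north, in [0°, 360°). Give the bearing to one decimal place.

343.1°

Δλ = 175.499 − -163.098 = 338.597°; wrapped into (−180°, 180°]: -21.403°.
θ = atan2( sin Δλ · cos φ₂ , cos φ₁ · sin φ₂ − sin φ₁ · cos φ₂ · cos Δλ )
  = atan2(-0.29098, 0.95669) = -16.917° → normalised to [0°, 360°): 343.083°.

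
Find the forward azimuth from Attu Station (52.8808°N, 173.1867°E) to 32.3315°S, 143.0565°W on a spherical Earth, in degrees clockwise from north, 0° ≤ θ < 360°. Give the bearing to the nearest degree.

144°

Δλ = -143.0565 − 173.1867 = -316.2432°; wrapped into (−180°, 180°]: 43.7568°.
θ = atan2( sin Δλ · cos φ₂ , cos φ₁ · sin φ₂ − sin φ₁ · cos φ₂ · cos Δλ )
  = atan2(0.58438, -0.80939) = 144.171° → normalised to [0°, 360°): 144.171°.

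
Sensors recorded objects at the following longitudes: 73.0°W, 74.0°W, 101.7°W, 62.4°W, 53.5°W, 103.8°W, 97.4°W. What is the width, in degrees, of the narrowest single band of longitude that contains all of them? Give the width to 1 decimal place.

50.3°

Sort the longitudes: -103.8°, -101.7°, -97.4°, -74.0°, -73.0°, -62.4°, -53.5°.
Eastward gaps between consecutive values (wrapping around): 2.1°, 4.3°, 23.4°, 1.0°, 10.6°, 8.9°, 309.7°.
Largest gap = 309.7° ⇒ minimal covering band is its complement: 360° − 309.7° = 50.3°.
Band runs from -103.8° eastward to -53.5°.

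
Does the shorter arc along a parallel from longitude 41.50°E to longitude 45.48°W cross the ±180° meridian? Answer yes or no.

No

Signed shortest Δλ = ((-45.48 − 41.50 + 180) mod 360) − 180 = -86.98°.
Going west by 86.98° from +41.50° reaches -45.48° without touching 180°.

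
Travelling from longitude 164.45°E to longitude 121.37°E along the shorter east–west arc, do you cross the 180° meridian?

Signed shortest Δλ = ((121.37 − 164.45 + 180) mod 360) − 180 = -43.08°.
Going west by 43.08° from +164.45° reaches +121.37° without touching 180°.

No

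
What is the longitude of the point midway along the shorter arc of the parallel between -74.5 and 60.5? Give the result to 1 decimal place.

Signed shortest Δλ from -74.5° to +60.5° is +135.0°.
Midpoint longitude = -74.5° + (+135.0°)/2 = -74.5° + 67.5° = -7.0°.

-7.0°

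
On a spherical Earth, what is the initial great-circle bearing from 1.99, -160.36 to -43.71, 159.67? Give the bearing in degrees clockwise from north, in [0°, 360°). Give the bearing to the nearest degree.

213°

Δλ = 159.67 − -160.36 = 320.03°; wrapped into (−180°, 180°]: -39.97°.
θ = atan2( sin Δλ · cos φ₂ , cos φ₁ · sin φ₂ − sin φ₁ · cos φ₂ · cos Δλ )
  = atan2(-0.46435, -0.70983) = -146.809° → normalised to [0°, 360°): 213.191°.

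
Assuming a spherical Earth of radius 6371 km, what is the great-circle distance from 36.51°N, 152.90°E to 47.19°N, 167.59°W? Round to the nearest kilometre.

3438 km

Δλ = -167.59 − 152.90 = -320.49°; wrapped into (−180°, 180°]: 39.51°.
Δφ = 47.19 − 36.51 = 10.68°.
a = sin²(Δφ/2) + cos φ₁ · cos φ₂ · sin²(Δλ/2) = 0.071062.
c = 2·atan2(√a, √(1−a)) = 0.53967 rad → d = 6371·c ≈ 3438.25 km.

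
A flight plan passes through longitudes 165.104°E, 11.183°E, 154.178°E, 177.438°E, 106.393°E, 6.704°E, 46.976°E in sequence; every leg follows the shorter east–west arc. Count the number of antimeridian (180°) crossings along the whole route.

Leg 1: +165.104° → +11.183°, shortest Δλ = -153.921° (west) — does not cross 180°.
Leg 2: +11.183° → +154.178°, shortest Δλ = 142.995° (east) — does not cross 180°.
Leg 3: +154.178° → +177.438°, shortest Δλ = 23.26° (east) — does not cross 180°.
Leg 4: +177.438° → +106.393°, shortest Δλ = -71.045° (west) — does not cross 180°.
Leg 5: +106.393° → +6.704°, shortest Δλ = -99.689° (west) — does not cross 180°.
Leg 6: +6.704° → +46.976°, shortest Δλ = 40.272° (east) — does not cross 180°.
Total crossings: 0.

0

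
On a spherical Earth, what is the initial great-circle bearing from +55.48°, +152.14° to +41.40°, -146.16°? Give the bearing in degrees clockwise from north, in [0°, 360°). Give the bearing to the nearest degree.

Δλ = -146.16 − 152.14 = -298.30°; wrapped into (−180°, 180°]: 61.70°.
θ = atan2( sin Δλ · cos φ₂ , cos φ₁ · sin φ₂ − sin φ₁ · cos φ₂ · cos Δλ )
  = atan2(0.66046, 0.08176) = 82.943° → normalised to [0°, 360°): 82.943°.

83°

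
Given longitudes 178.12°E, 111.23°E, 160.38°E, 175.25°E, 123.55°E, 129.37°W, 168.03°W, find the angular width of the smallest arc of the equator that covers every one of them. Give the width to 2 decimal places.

Sort the longitudes: -168.03°, -129.37°, +111.23°, +123.55°, +160.38°, +175.25°, +178.12°.
Eastward gaps between consecutive values (wrapping around): 38.66°, 240.60°, 12.32°, 36.83°, 14.87°, 2.87°, 13.85°.
Largest gap = 240.60° ⇒ minimal covering band is its complement: 360° − 240.60° = 119.40°.
Band runs from +111.23° eastward to -129.37°, crossing the antimeridian.

119.40°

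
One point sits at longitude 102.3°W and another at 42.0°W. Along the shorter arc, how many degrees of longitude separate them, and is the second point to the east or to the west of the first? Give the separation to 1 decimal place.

60.3° east

Raw difference: -42.0 − -102.3 = 60.3°.
Normalise into (−180°, 180°]: 60.3° stays 60.3°.
Positive ⇒ the second point lies to the east; separation 60.3°.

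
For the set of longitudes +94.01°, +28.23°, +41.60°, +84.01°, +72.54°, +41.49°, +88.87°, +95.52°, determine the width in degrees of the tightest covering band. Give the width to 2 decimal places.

Sort the longitudes: +28.23°, +41.49°, +41.60°, +72.54°, +84.01°, +88.87°, +94.01°, +95.52°.
Eastward gaps between consecutive values (wrapping around): 13.26°, 0.11°, 30.94°, 11.47°, 4.86°, 5.14°, 1.51°, 292.71°.
Largest gap = 292.71° ⇒ minimal covering band is its complement: 360° − 292.71° = 67.29°.
Band runs from +28.23° eastward to +95.52°.

67.29°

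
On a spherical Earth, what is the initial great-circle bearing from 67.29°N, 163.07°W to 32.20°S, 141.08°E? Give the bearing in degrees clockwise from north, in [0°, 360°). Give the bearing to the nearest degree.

Δλ = 141.08 − -163.07 = 304.15°; wrapped into (−180°, 180°]: -55.85°.
θ = atan2( sin Δλ · cos φ₂ , cos φ₁ · sin φ₂ − sin φ₁ · cos φ₂ · cos Δλ )
  = atan2(-0.70028, -0.64392) = -132.599° → normalised to [0°, 360°): 227.401°.

227°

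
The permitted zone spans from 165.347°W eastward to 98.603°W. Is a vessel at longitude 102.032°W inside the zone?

Yes

Band width going east from -165.347° to -98.603°: ((-98.603 − -165.347) mod 360) = 66.744°.
Offset of -102.032° east of the west edge: ((-102.032 − -165.347) mod 360) = 63.315°.
63.315° ≤ 66.744° ⇒ inside.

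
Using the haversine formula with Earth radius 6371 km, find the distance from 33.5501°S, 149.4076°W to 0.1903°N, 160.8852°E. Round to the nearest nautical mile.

3453 nmi

Δλ = 160.8852 − -149.4076 = 310.2928°; wrapped into (−180°, 180°]: -49.7072°.
Δφ = 0.1903 − -33.5501 = 33.7404°.
a = sin²(Δφ/2) + cos φ₁ · cos φ₂ · sin²(Δλ/2) = 0.231441.
c = 2·atan2(√a, √(1−a)) = 1.00378 rad → d = 6371·c ≈ 6395.08 km ≈ 3453.07 nmi.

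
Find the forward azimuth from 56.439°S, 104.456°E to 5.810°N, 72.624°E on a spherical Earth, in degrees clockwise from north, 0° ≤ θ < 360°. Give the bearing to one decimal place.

Δλ = 72.624 − 104.456 = -31.832°.
θ = atan2( sin Δλ · cos φ₂ , cos φ₁ · sin φ₂ − sin φ₁ · cos φ₂ · cos Δλ )
  = atan2(-0.52472, 0.76029) = -34.612° → normalised to [0°, 360°): 325.388°.

325.4°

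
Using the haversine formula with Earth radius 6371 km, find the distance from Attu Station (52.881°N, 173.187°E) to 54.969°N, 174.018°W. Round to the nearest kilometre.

868 km

Δλ = -174.018 − 173.187 = -347.205°; wrapped into (−180°, 180°]: 12.795°.
Δφ = 54.969 − 52.881 = 2.088°.
a = sin²(Δφ/2) + cos φ₁ · cos φ₂ · sin²(Δλ/2) = 0.004633.
c = 2·atan2(√a, √(1−a)) = 0.13624 rad → d = 6371·c ≈ 867.95 km.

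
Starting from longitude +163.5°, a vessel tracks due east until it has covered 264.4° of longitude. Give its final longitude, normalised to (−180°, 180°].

Start at +163.5°; shift +264.4° → +427.9°.
+427.9° lies outside (−180°, 180°]; subtract 360° → +67.9°.

+67.9°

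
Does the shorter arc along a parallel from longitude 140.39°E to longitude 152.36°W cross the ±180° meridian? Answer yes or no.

Naïve |-152.36 − 140.39| = 292.75° > 180°, so the shorter arc goes the other way round — across 180°.
Signed shortest Δλ = ((-152.36 − 140.39 + 180) mod 360) − 180 = 67.25°.
Going east by 67.25° from +140.39° passes through 180° before reaching -152.36°.

Yes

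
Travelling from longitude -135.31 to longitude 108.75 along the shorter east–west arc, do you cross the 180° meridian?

Yes

Naïve |108.75 − -135.31| = 244.06° > 180°, so the shorter arc goes the other way round — across 180°.
Signed shortest Δλ = ((108.75 − -135.31 + 180) mod 360) − 180 = -115.94°.
Going west by 115.94° from -135.31° passes through 180° before reaching +108.75°.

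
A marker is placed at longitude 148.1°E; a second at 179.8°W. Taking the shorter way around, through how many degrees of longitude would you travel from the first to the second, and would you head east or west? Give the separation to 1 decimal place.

Raw difference: -179.8 − 148.1 = -327.9°.
Normalise into (−180°, 180°]: -327.9° + 360° = 32.1°.
Positive ⇒ the second point lies to the east; separation 32.1°.

32.1° east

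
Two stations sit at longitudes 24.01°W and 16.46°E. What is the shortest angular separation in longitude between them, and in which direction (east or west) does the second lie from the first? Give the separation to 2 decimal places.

Raw difference: 16.46 − -24.01 = 40.47°.
Normalise into (−180°, 180°]: 40.47° stays 40.47°.
Positive ⇒ the second point lies to the east; separation 40.47°.

40.47° east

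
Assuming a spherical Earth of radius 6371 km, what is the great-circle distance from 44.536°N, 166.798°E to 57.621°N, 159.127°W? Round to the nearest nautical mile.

Δλ = -159.127 − 166.798 = -325.925°; wrapped into (−180°, 180°]: 34.075°.
Δφ = 57.621 − 44.536 = 13.085°.
a = sin²(Δφ/2) + cos φ₁ · cos φ₂ · sin²(Δλ/2) = 0.045752.
c = 2·atan2(√a, √(1−a)) = 0.43113 rad → d = 6371·c ≈ 2746.71 km ≈ 1483.10 nmi.

1483 nmi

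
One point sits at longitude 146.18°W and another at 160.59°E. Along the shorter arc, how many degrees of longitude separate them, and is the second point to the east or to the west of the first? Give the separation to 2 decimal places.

Raw difference: 160.59 − -146.18 = 306.77°.
Normalise into (−180°, 180°]: 306.77° − 360° = -53.23°.
Negative ⇒ the second point lies to the west; separation 53.23°.

53.23° west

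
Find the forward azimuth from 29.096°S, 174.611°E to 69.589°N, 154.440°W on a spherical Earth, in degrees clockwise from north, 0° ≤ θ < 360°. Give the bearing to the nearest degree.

Δλ = -154.440 − 174.611 = -329.051°; wrapped into (−180°, 180°]: 30.949°.
θ = atan2( sin Δλ · cos φ₂ , cos φ₁ · sin φ₂ − sin φ₁ · cos φ₂ · cos Δλ )
  = atan2(0.17935, 0.96439) = 10.535° → normalised to [0°, 360°): 10.535°.

11°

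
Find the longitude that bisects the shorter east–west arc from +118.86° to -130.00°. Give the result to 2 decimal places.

+174.43°

Signed shortest Δλ from +118.86° to -130.00° is +111.14°.
Midpoint longitude = +118.86° + (+111.14°)/2 = +118.86° + 55.57° = +174.43°.
(The naïve average (+118.86 + -130.00)/2 = -5.57° is on the wrong side of the globe.)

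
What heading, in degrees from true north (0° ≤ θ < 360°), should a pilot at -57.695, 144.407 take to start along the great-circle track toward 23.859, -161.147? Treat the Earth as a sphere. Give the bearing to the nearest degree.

Δλ = -161.147 − 144.407 = -305.554°; wrapped into (−180°, 180°]: 54.446°.
θ = atan2( sin Δλ · cos φ₂ , cos φ₁ · sin φ₂ − sin φ₁ · cos φ₂ · cos Δλ )
  = atan2(0.74404, 0.66564) = 48.184° → normalised to [0°, 360°): 48.184°.

48°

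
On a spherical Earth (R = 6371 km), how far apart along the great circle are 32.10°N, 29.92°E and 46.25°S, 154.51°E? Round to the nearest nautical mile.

8151 nmi

Δλ = 154.51 − 29.92 = 124.59°.
Δφ = -46.25 − 32.10 = -78.35°.
a = sin²(Δφ/2) + cos φ₁ · cos φ₂ · sin²(Δλ/2) = 0.858210.
c = 2·atan2(√a, √(1−a)) = 2.36945 rad → d = 6371·c ≈ 15095.79 km ≈ 8151.07 nmi.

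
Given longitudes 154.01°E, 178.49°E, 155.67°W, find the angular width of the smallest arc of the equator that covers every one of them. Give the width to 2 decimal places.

Sort the longitudes: -155.67°, +154.01°, +178.49°.
Eastward gaps between consecutive values (wrapping around): 309.68°, 24.48°, 25.84°.
Largest gap = 309.68° ⇒ minimal covering band is its complement: 360° − 309.68° = 50.32°.
Band runs from +154.01° eastward to -155.67°, crossing the antimeridian.

50.32°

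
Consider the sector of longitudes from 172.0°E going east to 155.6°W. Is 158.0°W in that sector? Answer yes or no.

Yes

Band width going east from +172.0° to -155.6°: ((-155.6 − 172.0) mod 360) = 32.4°.
Offset of -158.0° east of the west edge: ((-158.0 − 172.0) mod 360) = 30.0°.
30.0° ≤ 32.4° ⇒ inside.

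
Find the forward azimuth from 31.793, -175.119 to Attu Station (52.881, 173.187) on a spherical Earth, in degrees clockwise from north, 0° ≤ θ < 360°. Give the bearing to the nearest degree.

Δλ = 173.187 − -175.119 = 348.306°; wrapped into (−180°, 180°]: -11.694°.
θ = atan2( sin Δλ · cos φ₂ , cos φ₁ · sin φ₂ − sin φ₁ · cos φ₂ · cos Δλ )
  = atan2(-0.12231, 0.36640) = -18.460° → normalised to [0°, 360°): 341.540°.

342°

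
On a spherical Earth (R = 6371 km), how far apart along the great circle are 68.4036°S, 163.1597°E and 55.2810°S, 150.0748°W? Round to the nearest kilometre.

Δλ = -150.0748 − 163.1597 = -313.2345°; wrapped into (−180°, 180°]: 46.7655°.
Δφ = -55.2810 − -68.4036 = 13.1226°.
a = sin²(Δφ/2) + cos φ₁ · cos φ₂ · sin²(Δλ/2) = 0.046075.
c = 2·atan2(√a, √(1−a)) = 0.43267 rad → d = 6371·c ≈ 2756.54 km.

2757 km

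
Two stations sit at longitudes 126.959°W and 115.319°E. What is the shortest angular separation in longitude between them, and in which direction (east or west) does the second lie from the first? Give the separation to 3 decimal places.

117.722° west

Raw difference: 115.319 − -126.959 = 242.278°.
Normalise into (−180°, 180°]: 242.278° − 360° = -117.722°.
Negative ⇒ the second point lies to the west; separation 117.722°.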